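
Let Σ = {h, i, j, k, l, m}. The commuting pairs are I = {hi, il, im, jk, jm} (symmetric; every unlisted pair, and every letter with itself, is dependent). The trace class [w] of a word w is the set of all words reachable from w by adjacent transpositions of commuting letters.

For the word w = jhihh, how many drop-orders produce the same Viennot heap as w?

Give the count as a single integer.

#0=j has no predecessor
#1=h depends on [0:j]
#2=i depends on [0:j]
#3=h depends on [1:h]
#4=h depends on [3:h]
sources: [0:j]
N(rest) = Σ N(rest − s) over sources s of rest; N(one piece) = 1:
  size 1 → [2]=1  [4]=1
  size 2 → [2,4]=2  [3,4]=1
  size 3 → [1,3,4]=1  [2,3,4]=3
  first=0(j) contributes 4

4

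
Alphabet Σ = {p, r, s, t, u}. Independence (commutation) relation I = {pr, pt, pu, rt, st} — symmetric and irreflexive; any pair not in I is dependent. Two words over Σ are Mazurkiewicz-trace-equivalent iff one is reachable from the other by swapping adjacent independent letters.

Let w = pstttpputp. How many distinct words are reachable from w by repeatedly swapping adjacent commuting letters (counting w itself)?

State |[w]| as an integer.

piece 0:p — minimal
piece 1:s rests on {0:p}
piece 2:t — minimal
piece 3:t rests on {2:t}
piece 4:t rests on {3:t}
piece 5:p rests on {1:s}
piece 6:p rests on {5:p}
piece 7:u rests on {1:s, 4:t}
piece 8:t rests on {7:u}
piece 9:p rests on {6:p}
minimal pieces: {0:p, 2:t}
ways to finish when only these pieces remain (= sum over removing one remaining piece with nothing left below it):
  1 left: {8}→1  {9}→1
  2 left: {6,9}→1  {7,8}→1  {8,9}→2
  3 left: {4,7,8}→1  {5,6,9}→1  {6,8,9}→3  {7,8,9}→3
  4 left: {3,4,7,8}→1  {4,7,8,9}→4  {5,6,8,9}→4  {6,7,8,9}→6
  5 left: {2,3,4,7,8}→1  {3,4,7,8,9}→5  {4,6,7,8,9}→10  {5,6,7,8,9}→10
  6 left: {1,5,6,7,8,9}→10  {2,3,4,7,8,9}→6  {3,4,6,7,8,9}→15  {4,5,6,7,8,9}→20
  7 left: {0,1,5,6,7,8,9}→10  {1,4,5,6,7,8,9}→30  {2,3,4,6,7,8,9}→21  {3,4,5,6,7,8,9}→35
  8 left: {0,1,4,5,6,7,8,9}→40  {1,3,4,5,6,7,8,9}→65  {2,3,4,5,6,7,8,9}→56
  placing 0:p first → 121 extensions
  placing 2:t first → 105 extensions
total linear extensions = 226

226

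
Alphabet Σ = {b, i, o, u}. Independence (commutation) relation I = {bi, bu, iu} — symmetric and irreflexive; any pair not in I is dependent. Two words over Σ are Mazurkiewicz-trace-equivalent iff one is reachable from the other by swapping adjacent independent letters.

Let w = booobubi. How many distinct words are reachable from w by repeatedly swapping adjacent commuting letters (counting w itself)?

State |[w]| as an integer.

12

piece 0:b — minimal
piece 1:o rests on {0:b}
piece 2:o rests on {1:o}
piece 3:o rests on {2:o}
piece 4:b rests on {3:o}
piece 5:u rests on {3:o}
piece 6:b rests on {4:b}
piece 7:i rests on {3:o}
minimal pieces: {0:b}
ways to finish when only these pieces remain (= sum over removing one remaining piece with nothing left below it):
  1 left: {5}→1  {6}→1  {7}→1
  2 left: {4,6}→1  {5,6}→2  {5,7}→2  {6,7}→2
  3 left: {4,5,6}→3  {4,6,7}→3  {5,6,7}→6
  4 left: {4,5,6,7}→12
  5 left: {3,4,5,6,7}→12
  6 left: {2,3,4,5,6,7}→12
  placing 0:b first → 12 extensions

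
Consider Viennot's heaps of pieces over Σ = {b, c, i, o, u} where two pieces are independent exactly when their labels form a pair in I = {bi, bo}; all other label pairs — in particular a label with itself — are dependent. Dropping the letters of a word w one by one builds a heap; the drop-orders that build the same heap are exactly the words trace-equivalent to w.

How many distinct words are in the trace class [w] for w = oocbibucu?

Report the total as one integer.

3

0(o) covers ∅
1(o) covers 0:o
2(c) covers 1:o
3(b) covers 2:c
4(i) covers 2:c
5(b) covers 3:b
6(u) covers 4:i, 5:b
7(c) covers 6:u
8(u) covers 7:c
floor of heap: 0:o
completions by unplaced set U, small U first (add the entries for U minus each lowest piece of U):
  |U|=1: {8}:1
  |U|=2: {7,8}:1
  |U|=3: {6,7,8}:1
  |U|=4: {4,6,7,8}:1  {5,6,7,8}:1
  |U|=5: {3,5,6,7,8}:1  {4,5,6,7,8}:2
  |U|=6: {3,4,5,6,7,8}:3
  |U|=7: {2,3,4,5,6,7,8}:3
  start at 0(o): 3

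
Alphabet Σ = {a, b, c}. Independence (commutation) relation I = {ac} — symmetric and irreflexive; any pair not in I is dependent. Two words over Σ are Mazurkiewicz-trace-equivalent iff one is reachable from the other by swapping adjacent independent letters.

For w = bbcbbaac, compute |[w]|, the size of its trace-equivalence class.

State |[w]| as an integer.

3

piece 0:b — minimal
piece 1:b rests on {0:b}
piece 2:c rests on {1:b}
piece 3:b rests on {2:c}
piece 4:b rests on {3:b}
piece 5:a rests on {4:b}
piece 6:a rests on {5:a}
piece 7:c rests on {4:b}
minimal pieces: {0:b}
ways to finish when only these pieces remain (= sum over removing one remaining piece with nothing left below it):
  1 left: {6}→1  {7}→1
  2 left: {5,6}→1  {6,7}→2
  3 left: {5,6,7}→3
  4 left: {4,5,6,7}→3
  5 left: {3,4,5,6,7}→3
  6 left: {2,3,4,5,6,7}→3
  placing 0:b first → 3 extensions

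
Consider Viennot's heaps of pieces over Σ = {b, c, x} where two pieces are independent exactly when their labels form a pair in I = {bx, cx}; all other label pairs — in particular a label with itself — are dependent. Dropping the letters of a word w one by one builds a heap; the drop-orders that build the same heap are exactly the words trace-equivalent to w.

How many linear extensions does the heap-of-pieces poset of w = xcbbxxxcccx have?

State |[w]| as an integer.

piece 0:x — minimal
piece 1:c — minimal
piece 2:b rests on {1:c}
piece 3:b rests on {2:b}
piece 4:x rests on {0:x}
piece 5:x rests on {4:x}
piece 6:x rests on {5:x}
piece 7:c rests on {3:b}
piece 8:c rests on {7:c}
piece 9:c rests on {8:c}
piece 10:x rests on {6:x}
minimal pieces: {0:x, 1:c}
ways to finish when only these pieces remain (= sum over removing one remaining piece with nothing left below it):
  1 left: {9}→1  {10}→1
  2 left: {6,10}→1  {8,9}→1  {9,10}→2
  3 left: {5,6,10}→1  {6,9,10}→3  {7,8,9}→1  {8,9,10}→3
  4 left: {3,7,8,9}→1  {4,5,6,10}→1  {5,6,9,10}→4  {6,8,9,10}→6  {7,8,9,10}→4
  5 left: {0,4,5,6,10}→1  {2,3,7,8,9}→1  {3,7,8,9,10}→5  {4,5,6,9,10}→5  {5,6,8,9,10}→10  {6,7,8,9,10}→10
  6 left: {0,4,5,6,9,10}→6  {1,2,3,7,8,9}→1  {2,3,7,8,9,10}→6  {3,6,7,8,9,10}→15  {4,5,6,8,9,10}→15  {5,6,7,8,9,10}→20
  7 left: {0,4,5,6,8,9,10}→21  {1,2,3,7,8,9,10}→7  {2,3,6,7,8,9,10}→21  {3,5,6,7,8,9,10}→35  {4,5,6,7,8,9,10}→35
  8 left: {0,4,5,6,7,8,9,10}→56  {1,2,3,6,7,8,9,10}→28  {2,3,5,6,7,8,9,10}→56  {3,4,5,6,7,8,9,10}→70
  9 left: {0,3,4,5,6,7,8,9,10}→126  {1,2,3,5,6,7,8,9,10}→84  {2,3,4,5,6,7,8,9,10}→126
  placing 0:x first → 210 extensions
  placing 1:c first → 252 extensions
total linear extensions = 462

462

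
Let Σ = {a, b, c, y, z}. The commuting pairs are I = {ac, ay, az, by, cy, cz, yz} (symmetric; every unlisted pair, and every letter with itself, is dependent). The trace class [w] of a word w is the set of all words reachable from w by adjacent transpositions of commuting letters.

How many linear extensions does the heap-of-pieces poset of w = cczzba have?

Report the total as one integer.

0(c) covers ∅
1(c) covers 0:c
2(z) covers ∅
3(z) covers 2:z
4(b) covers 1:c, 3:z
5(a) covers 4:b
floor of heap: 0:c, 2:z
completions by unplaced set U, small U first (add the entries for U minus each lowest piece of U):
  |U|=1: {5}:1
  |U|=2: {4,5}:1
  |U|=3: {1,4,5}:1  {3,4,5}:1
  |U|=4: {0,1,4,5}:1  {1,3,4,5}:2  {2,3,4,5}:1
  start at 0(c): 3
  start at 2(z): 3
sum over floor = 6

6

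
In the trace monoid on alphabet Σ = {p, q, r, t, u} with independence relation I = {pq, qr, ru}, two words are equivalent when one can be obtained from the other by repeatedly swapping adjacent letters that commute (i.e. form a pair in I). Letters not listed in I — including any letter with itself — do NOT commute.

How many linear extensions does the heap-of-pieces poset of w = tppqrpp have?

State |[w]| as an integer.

6

#0=t has no predecessor
#1=p depends on [0:t]
#2=p depends on [1:p]
#3=q depends on [0:t]
#4=r depends on [2:p]
#5=p depends on [4:r]
#6=p depends on [5:p]
sources: [0:t]
N(rest) = Σ N(rest − s) over sources s of rest; N(one piece) = 1:
  size 1 → [3]=1  [6]=1
  size 2 → [3,6]=2  [5,6]=1
  size 3 → [3,5,6]=3  [4,5,6]=1
  size 4 → [2,4,5,6]=1  [3,4,5,6]=4
  size 5 → [1,2,4,5,6]=1  [2,3,4,5,6]=5
  first=0(t) contributes 6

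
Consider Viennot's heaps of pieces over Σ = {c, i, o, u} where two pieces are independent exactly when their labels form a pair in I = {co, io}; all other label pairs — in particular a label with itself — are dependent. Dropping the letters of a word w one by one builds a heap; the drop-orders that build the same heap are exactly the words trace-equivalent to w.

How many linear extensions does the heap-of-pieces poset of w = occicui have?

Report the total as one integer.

5

#0=o has no predecessor
#1=c has no predecessor
#2=c depends on [1:c]
#3=i depends on [2:c]
#4=c depends on [3:i]
#5=u depends on [0:o, 4:c]
#6=i depends on [5:u]
sources: [0:o, 1:c]
N(rest) = Σ N(rest − s) over sources s of rest; N(one piece) = 1:
  size 1 → [6]=1
  size 2 → [5,6]=1
  size 3 → [0,5,6]=1  [4,5,6]=1
  size 4 → [0,4,5,6]=2  [3,4,5,6]=1
  size 5 → [0,3,4,5,6]=3  [2,3,4,5,6]=1
  first=0(o) contributes 1
  first=1(c) contributes 4
|[w]| = 5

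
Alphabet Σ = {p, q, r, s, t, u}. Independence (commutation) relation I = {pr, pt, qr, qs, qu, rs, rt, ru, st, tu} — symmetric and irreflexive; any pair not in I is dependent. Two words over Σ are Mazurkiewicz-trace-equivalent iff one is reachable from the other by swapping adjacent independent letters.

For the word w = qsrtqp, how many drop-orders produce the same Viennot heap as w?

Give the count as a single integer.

24

#0=q has no predecessor
#1=s has no predecessor
#2=r has no predecessor
#3=t depends on [0:q]
#4=q depends on [3:t]
#5=p depends on [1:s, 4:q]
sources: [0:q, 1:s, 2:r]
N(rest) = Σ N(rest − s) over sources s of rest; N(one piece) = 1:
  size 1 → [2]=1  [5]=1
  size 2 → [1,5]=1  [2,5]=2  [4,5]=1
  size 3 → [1,2,5]=3  [1,4,5]=2  [2,4,5]=3  [3,4,5]=1
  size 4 → [0,3,4,5]=1  [1,2,4,5]=8  [1,3,4,5]=3  [2,3,4,5]=4
  first=0(q) contributes 15
  first=1(s) contributes 5
  first=2(r) contributes 4
|[w]| = 24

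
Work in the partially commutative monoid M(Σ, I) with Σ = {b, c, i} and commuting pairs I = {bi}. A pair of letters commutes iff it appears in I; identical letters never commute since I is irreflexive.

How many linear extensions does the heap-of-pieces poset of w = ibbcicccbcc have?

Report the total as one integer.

3

#0=i has no predecessor
#1=b has no predecessor
#2=b depends on [1:b]
#3=c depends on [0:i, 2:b]
#4=i depends on [3:c]
#5=c depends on [4:i]
#6=c depends on [5:c]
#7=c depends on [6:c]
#8=b depends on [7:c]
#9=c depends on [8:b]
#10=c depends on [9:c]
sources: [0:i, 1:b]
N(rest) = Σ N(rest − s) over sources s of rest; N(one piece) = 1:
  size 1 → [10]=1
  size 2 → [9,10]=1
  size 3 → [8,9,10]=1
  size 4 → [7,8,9,10]=1
  size 5 → [6,7,8,9,10]=1
  size 6 → [5,6,7,8,9,10]=1
  size 7 → [4,5,6,7,8,9,10]=1
  size 8 → [3,4,5,6,7,8,9,10]=1
  size 9 → [0,3,4,5,6,7,8,9,10]=1  [2,3,4,5,6,7,8,9,10]=1
  first=0(i) contributes 1
  first=1(b) contributes 2
|[w]| = 3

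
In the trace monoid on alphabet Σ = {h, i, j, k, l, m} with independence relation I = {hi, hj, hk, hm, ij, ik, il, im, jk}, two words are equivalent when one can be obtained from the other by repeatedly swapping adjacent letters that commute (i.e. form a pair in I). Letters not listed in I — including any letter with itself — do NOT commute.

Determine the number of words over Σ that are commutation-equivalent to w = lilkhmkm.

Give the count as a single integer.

40

#0=l has no predecessor
#1=i has no predecessor
#2=l depends on [0:l]
#3=k depends on [2:l]
#4=h depends on [2:l]
#5=m depends on [3:k]
#6=k depends on [5:m]
#7=m depends on [6:k]
sources: [0:l, 1:i]
N(rest) = Σ N(rest − s) over sources s of rest; N(one piece) = 1:
  size 1 → [1]=1  [4]=1  [7]=1
  size 2 → [1,4]=2  [1,7]=2  [4,7]=2  [6,7]=1
  size 3 → [1,4,7]=6  [1,6,7]=3  [4,6,7]=3  [5,6,7]=1
  size 4 → [1,4,6,7]=12  [1,5,6,7]=4  [3,5,6,7]=1  [4,5,6,7]=4
  size 5 → [1,3,5,6,7]=5  [1,4,5,6,7]=20  [3,4,5,6,7]=5
  size 6 → [1,3,4,5,6,7]=30  [2,3,4,5,6,7]=5
  first=0(l) contributes 35
  first=1(i) contributes 5
|[w]| = 40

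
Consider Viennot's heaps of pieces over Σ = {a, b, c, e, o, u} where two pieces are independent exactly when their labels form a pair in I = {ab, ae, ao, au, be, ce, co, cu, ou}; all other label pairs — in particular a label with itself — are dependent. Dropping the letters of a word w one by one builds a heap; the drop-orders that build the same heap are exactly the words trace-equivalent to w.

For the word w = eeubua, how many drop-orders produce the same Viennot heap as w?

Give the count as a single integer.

6

0(e) covers ∅
1(e) covers 0:e
2(u) covers 1:e
3(b) covers 2:u
4(u) covers 3:b
5(a) covers ∅
floor of heap: 0:e, 5:a
completions by unplaced set U, small U first (add the entries for U minus each lowest piece of U):
  |U|=1: {4}:1  {5}:1
  |U|=2: {3,4}:1  {4,5}:2
  |U|=3: {2,3,4}:1  {3,4,5}:3
  |U|=4: {1,2,3,4}:1  {2,3,4,5}:4
  start at 0(e): 5
  start at 5(a): 1
sum over floor = 6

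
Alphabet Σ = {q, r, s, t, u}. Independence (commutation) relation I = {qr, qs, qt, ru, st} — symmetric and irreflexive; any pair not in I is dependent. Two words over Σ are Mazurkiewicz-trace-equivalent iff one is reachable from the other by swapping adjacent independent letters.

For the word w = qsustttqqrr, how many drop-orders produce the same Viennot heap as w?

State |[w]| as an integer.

piece 0:q — minimal
piece 1:s — minimal
piece 2:u rests on {0:q, 1:s}
piece 3:s rests on {2:u}
piece 4:t rests on {2:u}
piece 5:t rests on {4:t}
piece 6:t rests on {5:t}
piece 7:q rests on {2:u}
piece 8:q rests on {7:q}
piece 9:r rests on {3:s, 6:t}
piece 10:r rests on {9:r}
minimal pieces: {0:q, 1:s}
ways to finish when only these pieces remain (= sum over removing one remaining piece with nothing left below it):
  1 left: {8}→1  {10}→1
  2 left: {7,8}→1  {8,10}→2  {9,10}→1
  3 left: {3,9,10}→1  {6,9,10}→1  {7,8,10}→3  {8,9,10}→3
  4 left: {3,6,9,10}→2  {3,8,9,10}→4  {5,6,9,10}→1  {6,8,9,10}→4  {7,8,9,10}→6
  5 left: {3,5,6,9,10}→3  {3,6,8,9,10}→10  {3,7,8,9,10}→10  {4,5,6,9,10}→1  {5,6,8,9,10}→5  {6,7,8,9,10}→10
  6 left: {3,4,5,6,9,10}→4  {3,5,6,8,9,10}→18  {3,6,7,8,9,10}→30  {4,5,6,8,9,10}→6  {5,6,7,8,9,10}→15
  7 left: {3,4,5,6,8,9,10}→28  {3,5,6,7,8,9,10}→63  {4,5,6,7,8,9,10}→21
  8 left: {3,4,5,6,7,8,9,10}→112
  9 left: {2,3,4,5,6,7,8,9,10}→112
  placing 0:q first → 112 extensions
  placing 1:s first → 112 extensions
total linear extensions = 224

224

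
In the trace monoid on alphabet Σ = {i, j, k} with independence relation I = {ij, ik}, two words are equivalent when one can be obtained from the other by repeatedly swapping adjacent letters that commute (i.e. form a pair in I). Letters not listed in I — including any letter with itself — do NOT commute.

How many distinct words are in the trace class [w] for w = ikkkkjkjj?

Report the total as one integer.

9

piece 0:i — minimal
piece 1:k — minimal
piece 2:k rests on {1:k}
piece 3:k rests on {2:k}
piece 4:k rests on {3:k}
piece 5:j rests on {4:k}
piece 6:k rests on {5:j}
piece 7:j rests on {6:k}
piece 8:j rests on {7:j}
minimal pieces: {0:i, 1:k}
ways to finish when only these pieces remain (= sum over removing one remaining piece with nothing left below it):
  1 left: {0}→1  {8}→1
  2 left: {0,8}→2  {7,8}→1
  3 left: {0,7,8}→3  {6,7,8}→1
  4 left: {0,6,7,8}→4  {5,6,7,8}→1
  5 left: {0,5,6,7,8}→5  {4,5,6,7,8}→1
  6 left: {0,4,5,6,7,8}→6  {3,4,5,6,7,8}→1
  7 left: {0,3,4,5,6,7,8}→7  {2,3,4,5,6,7,8}→1
  placing 0:i first → 1 extensions
  placing 1:k first → 8 extensions
total linear extensions = 9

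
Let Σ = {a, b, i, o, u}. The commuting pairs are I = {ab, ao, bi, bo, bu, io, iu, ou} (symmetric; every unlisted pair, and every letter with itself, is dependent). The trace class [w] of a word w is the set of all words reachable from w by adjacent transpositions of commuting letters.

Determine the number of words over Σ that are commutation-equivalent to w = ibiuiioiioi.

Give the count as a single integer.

#0=i has no predecessor
#1=b has no predecessor
#2=i depends on [0:i]
#3=u has no predecessor
#4=i depends on [2:i]
#5=i depends on [4:i]
#6=o has no predecessor
#7=i depends on [5:i]
#8=i depends on [7:i]
#9=o depends on [6:o]
#10=i depends on [8:i]
sources: [0:i, 1:b, 3:u, 6:o]
N(rest) = Σ N(rest − s) over sources s of rest; N(one piece) = 1:
  size 1 → [1]=1  [3]=1  [9]=1  [10]=1
  size 2 → [1,3]=2  [1,9]=2  [1,10]=2  [3,9]=2  [3,10]=2  [6,9]=1  [8,10]=1  [9,10]=2
  size 3 → [1,3,9]=6  [1,3,10]=6  [1,6,9]=3  [1,8,10]=3  [1,9,10]=6  [3,6,9]=3  [3,8,10]=3  [3,9,10]=6  [6,9,10]=3  [7,8,10]=1  [8,9,10]=3
  size 4 → [1,3,6,9]=12  [1,3,8,10]=12  [1,3,9,10]=24  [1,6,9,10]=12  [1,7,8,10]=4  [1,8,9,10]=12  [3,6,9,10]=12  [3,7,8,10]=4  [3,8,9,10]=12  [5,7,8,10]=1  [6,8,9,10]=6  [7,8,9,10]=4
  size 5 → [1,3,6,9,10]=60  [1,3,7,8,10]=20  [1,3,8,9,10]=60  [1,5,7,8,10]=5  [1,6,8,9,10]=30  [1,7,8,9,10]=20  [3,5,7,8,10]=5  [3,6,8,9,10]=30  [3,7,8,9,10]=20  [4,5,7,8,10]=1  [5,7,8,9,10]=5  [6,7,8,9,10]=10
  size 6 → [1,3,5,7,8,10]=30  [1,3,6,8,9,10]=180  [1,3,7,8,9,10]=120  [1,4,5,7,8,10]=6  [1,5,7,8,9,10]=30  [1,6,7,8,9,10]=60  [2,4,5,7,8,10]=1  [3,4,5,7,8,10]=6  [3,5,7,8,9,10]=30  [3,6,7,8,9,10]=60  [4,5,7,8,9,10]=6  [5,6,7,8,9,10]=15
  size 7 → [0,2,4,5,7,8,10]=1  [1,2,4,5,7,8,10]=7  [1,3,4,5,7,8,10]=42  [1,3,5,7,8,9,10]=210  [1,3,6,7,8,9,10]=420  [1,4,5,7,8,9,10]=42  [1,5,6,7,8,9,10]=105  [2,3,4,5,7,8,10]=7  [2,4,5,7,8,9,10]=7  [3,4,5,7,8,9,10]=42  [3,5,6,7,8,9,10]=105  [4,5,6,7,8,9,10]=21
  size 8 → [0,1,2,4,5,7,8,10]=8  [0,2,3,4,5,7,8,10]=8  [0,2,4,5,7,8,9,10]=8  [1,2,3,4,5,7,8,10]=56  [1,2,4,5,7,8,9,10]=56  [1,3,4,5,7,8,9,10]=336  [1,3,5,6,7,8,9,10]=840  [1,4,5,6,7,8,9,10]=168  [2,3,4,5,7,8,9,10]=56  [2,4,5,6,7,8,9,10]=28  [3,4,5,6,7,8,9,10]=168
  size 9 → [0,1,2,3,4,5,7,8,10]=72  [0,1,2,4,5,7,8,9,10]=72  [0,2,3,4,5,7,8,9,10]=72  [0,2,4,5,6,7,8,9,10]=36  [1,2,3,4,5,7,8,9,10]=504  [1,2,4,5,6,7,8,9,10]=252  [1,3,4,5,6,7,8,9,10]=1512  [2,3,4,5,6,7,8,9,10]=252
  first=0(i) contributes 2520
  first=1(b) contributes 360
  first=3(u) contributes 360
  first=6(o) contributes 720
|[w]| = 3960

3960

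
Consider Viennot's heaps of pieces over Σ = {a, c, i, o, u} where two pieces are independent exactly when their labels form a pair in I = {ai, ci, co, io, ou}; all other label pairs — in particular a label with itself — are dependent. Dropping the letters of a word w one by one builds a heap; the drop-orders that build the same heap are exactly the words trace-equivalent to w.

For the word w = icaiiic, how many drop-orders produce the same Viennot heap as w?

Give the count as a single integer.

35

0(i) covers ∅
1(c) covers ∅
2(a) covers 1:c
3(i) covers 0:i
4(i) covers 3:i
5(i) covers 4:i
6(c) covers 2:a
floor of heap: 0:i, 1:c
completions by unplaced set U, small U first (add the entries for U minus each lowest piece of U):
  |U|=1: {5}:1  {6}:1
  |U|=2: {2,6}:1  {4,5}:1  {5,6}:2
  |U|=3: {1,2,6}:1  {2,5,6}:3  {3,4,5}:1  {4,5,6}:3
  |U|=4: {0,3,4,5}:1  {1,2,5,6}:4  {2,4,5,6}:6  {3,4,5,6}:4
  |U|=5: {0,3,4,5,6}:5  {1,2,4,5,6}:10  {2,3,4,5,6}:10
  start at 0(i): 20
  start at 1(c): 15
sum over floor = 35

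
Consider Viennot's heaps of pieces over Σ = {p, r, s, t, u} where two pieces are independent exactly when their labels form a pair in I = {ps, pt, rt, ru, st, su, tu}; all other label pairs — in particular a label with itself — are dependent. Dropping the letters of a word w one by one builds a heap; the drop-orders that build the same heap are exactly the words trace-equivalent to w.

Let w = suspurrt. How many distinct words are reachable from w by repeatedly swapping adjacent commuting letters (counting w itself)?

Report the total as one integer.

176

drop 0:s onto floor
drop 1:u onto floor
drop 2:s onto {0:s}
drop 3:p onto {1:u}
drop 4:u onto {3:p}
drop 5:r onto {2:s, 3:p}
drop 6:r onto {5:r}
drop 7:t onto floor
ground layer = {0:s, 1:u, 7:t}
drop-orders for the pieces not yet dropped (sum over which currently-grounded one goes next):
  1 to go: {4} 1  {6} 1  {7} 1
  2 to go: {4,6} 2  {4,7} 2  {5,6} 1  {6,7} 2
  3 to go: {2,5,6} 1  {4,5,6} 3  {4,6,7} 6  {5,6,7} 3
  4 to go: {0,2,5,6} 1  {2,4,5,6} 4  {2,5,6,7} 4  {3,4,5,6} 3  {4,5,6,7} 12
  5 to go: {0,2,4,5,6} 5  {0,2,5,6,7} 5  {1,3,4,5,6} 3  {2,3,4,5,6} 7  {2,4,5,6,7} 20  {3,4,5,6,7} 15
  6 to go: {0,2,3,4,5,6} 12  {0,2,4,5,6,7} 30  {1,2,3,4,5,6} 10  {1,3,4,5,6,7} 18  {2,3,4,5,6,7} 42
  if 0:s drops first: 70 orders
  if 1:u drops first: 84 orders
  if 7:t drops first: 22 orders
heap linearizations: 176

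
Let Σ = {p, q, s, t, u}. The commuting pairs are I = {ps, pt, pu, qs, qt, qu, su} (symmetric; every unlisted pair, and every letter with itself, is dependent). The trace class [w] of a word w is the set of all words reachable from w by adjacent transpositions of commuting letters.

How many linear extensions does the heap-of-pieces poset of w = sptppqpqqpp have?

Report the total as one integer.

55

piece 0:s — minimal
piece 1:p — minimal
piece 2:t rests on {0:s}
piece 3:p rests on {1:p}
piece 4:p rests on {3:p}
piece 5:q rests on {4:p}
piece 6:p rests on {5:q}
piece 7:q rests on {6:p}
piece 8:q rests on {7:q}
piece 9:p rests on {8:q}
piece 10:p rests on {9:p}
minimal pieces: {0:s, 1:p}
ways to finish when only these pieces remain (= sum over removing one remaining piece with nothing left below it):
  1 left: {2}→1  {10}→1
  2 left: {0,2}→1  {2,10}→2  {9,10}→1
  3 left: {0,2,10}→3  {2,9,10}→3  {8,9,10}→1
  4 left: {0,2,9,10}→6  {2,8,9,10}→4  {7,8,9,10}→1
  5 left: {0,2,8,9,10}→10  {2,7,8,9,10}→5  {6,7,8,9,10}→1
  6 left: {0,2,7,8,9,10}→15  {2,6,7,8,9,10}→6  {5,6,7,8,9,10}→1
  7 left: {0,2,6,7,8,9,10}→21  {2,5,6,7,8,9,10}→7  {4,5,6,7,8,9,10}→1
  8 left: {0,2,5,6,7,8,9,10}→28  {2,4,5,6,7,8,9,10}→8  {3,4,5,6,7,8,9,10}→1
  9 left: {0,2,4,5,6,7,8,9,10}→36  {1,3,4,5,6,7,8,9,10}→1  {2,3,4,5,6,7,8,9,10}→9
  placing 0:s first → 10 extensions
  placing 1:p first → 45 extensions
total linear extensions = 55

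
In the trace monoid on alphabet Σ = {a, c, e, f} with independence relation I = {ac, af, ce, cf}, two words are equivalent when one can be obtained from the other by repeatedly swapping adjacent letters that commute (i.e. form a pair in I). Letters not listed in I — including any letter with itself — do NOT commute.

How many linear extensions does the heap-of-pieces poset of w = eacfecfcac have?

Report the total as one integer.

piece 0:e — minimal
piece 1:a rests on {0:e}
piece 2:c — minimal
piece 3:f rests on {0:e}
piece 4:e rests on {1:a, 3:f}
piece 5:c rests on {2:c}
piece 6:f rests on {4:e}
piece 7:c rests on {5:c}
piece 8:a rests on {4:e}
piece 9:c rests on {7:c}
minimal pieces: {0:e, 2:c}
ways to finish when only these pieces remain (= sum over removing one remaining piece with nothing left below it):
  1 left: {6}→1  {8}→1  {9}→1
  2 left: {6,8}→2  {6,9}→2  {7,9}→1  {8,9}→2
  3 left: {4,6,8}→2  {5,7,9}→1  {6,7,9}→3  {6,8,9}→6  {7,8,9}→3
  4 left: {1,4,6,8}→2  {2,5,7,9}→1  {3,4,6,8}→2  {4,6,8,9}→8  {5,6,7,9}→4  {5,7,8,9}→4  {6,7,8,9}→12
  5 left: {1,3,4,6,8}→4  {1,4,6,8,9}→10  {2,5,6,7,9}→5  {2,5,7,8,9}→5  {3,4,6,8,9}→10  {4,6,7,8,9}→20  {5,6,7,8,9}→20
  6 left: {0,1,3,4,6,8}→4  {1,3,4,6,8,9}→24  {1,4,6,7,8,9}→30  {2,5,6,7,8,9}→30  {3,4,6,7,8,9}→30  {4,5,6,7,8,9}→40
  7 left: {0,1,3,4,6,8,9}→28  {1,3,4,6,7,8,9}→84  {1,4,5,6,7,8,9}→70  {2,4,5,6,7,8,9}→70  {3,4,5,6,7,8,9}→70
  8 left: {0,1,3,4,6,7,8,9}→112  {1,2,4,5,6,7,8,9}→140  {1,3,4,5,6,7,8,9}→224  {2,3,4,5,6,7,8,9}→140
  placing 0:e first → 504 extensions
  placing 2:c first → 336 extensions
total linear extensions = 840

840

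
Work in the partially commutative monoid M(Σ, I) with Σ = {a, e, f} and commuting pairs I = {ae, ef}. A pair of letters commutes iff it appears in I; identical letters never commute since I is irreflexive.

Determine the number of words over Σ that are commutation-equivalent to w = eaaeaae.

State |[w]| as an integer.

0(e) covers ∅
1(a) covers ∅
2(a) covers 1:a
3(e) covers 0:e
4(a) covers 2:a
5(a) covers 4:a
6(e) covers 3:e
floor of heap: 0:e, 1:a
completions by unplaced set U, small U first (add the entries for U minus each lowest piece of U):
  |U|=1: {5}:1  {6}:1
  |U|=2: {3,6}:1  {4,5}:1  {5,6}:2
  |U|=3: {0,3,6}:1  {2,4,5}:1  {3,5,6}:3  {4,5,6}:3
  |U|=4: {0,3,5,6}:4  {1,2,4,5}:1  {2,4,5,6}:4  {3,4,5,6}:6
  |U|=5: {0,3,4,5,6}:10  {1,2,4,5,6}:5  {2,3,4,5,6}:10
  start at 0(e): 15
  start at 1(a): 20
sum over floor = 35

35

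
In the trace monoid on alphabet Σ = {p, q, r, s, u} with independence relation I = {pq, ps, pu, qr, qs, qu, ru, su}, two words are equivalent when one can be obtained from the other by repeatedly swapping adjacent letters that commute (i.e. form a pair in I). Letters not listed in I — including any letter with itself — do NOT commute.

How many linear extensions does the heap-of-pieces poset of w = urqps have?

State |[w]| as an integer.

#0=u has no predecessor
#1=r has no predecessor
#2=q has no predecessor
#3=p depends on [1:r]
#4=s depends on [1:r]
sources: [0:u, 1:r, 2:q]
N(rest) = Σ N(rest − s) over sources s of rest; N(one piece) = 1:
  size 1 → [0]=1  [2]=1  [3]=1  [4]=1
  size 2 → [0,2]=2  [0,3]=2  [0,4]=2  [2,3]=2  [2,4]=2  [3,4]=2
  size 3 → [0,2,3]=6  [0,2,4]=6  [0,3,4]=6  [1,3,4]=2  [2,3,4]=6
  first=0(u) contributes 8
  first=1(r) contributes 24
  first=2(q) contributes 8
|[w]| = 40

40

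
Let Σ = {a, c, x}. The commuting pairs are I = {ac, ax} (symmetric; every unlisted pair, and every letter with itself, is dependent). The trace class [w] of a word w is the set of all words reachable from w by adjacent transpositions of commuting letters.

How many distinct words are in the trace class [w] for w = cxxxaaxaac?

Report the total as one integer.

piece 0:c — minimal
piece 1:x rests on {0:c}
piece 2:x rests on {1:x}
piece 3:x rests on {2:x}
piece 4:a — minimal
piece 5:a rests on {4:a}
piece 6:x rests on {3:x}
piece 7:a rests on {5:a}
piece 8:a rests on {7:a}
piece 9:c rests on {6:x}
minimal pieces: {0:c, 4:a}
ways to finish when only these pieces remain (= sum over removing one remaining piece with nothing left below it):
  1 left: {8}→1  {9}→1
  2 left: {6,9}→1  {7,8}→1  {8,9}→2
  3 left: {3,6,9}→1  {5,7,8}→1  {6,8,9}→3  {7,8,9}→3
  4 left: {2,3,6,9}→1  {3,6,8,9}→4  {4,5,7,8}→1  {5,7,8,9}→4  {6,7,8,9}→6
  5 left: {1,2,3,6,9}→1  {2,3,6,8,9}→5  {3,6,7,8,9}→10  {4,5,7,8,9}→5  {5,6,7,8,9}→10
  6 left: {0,1,2,3,6,9}→1  {1,2,3,6,8,9}→6  {2,3,6,7,8,9}→15  {3,5,6,7,8,9}→20  {4,5,6,7,8,9}→15
  7 left: {0,1,2,3,6,8,9}→7  {1,2,3,6,7,8,9}→21  {2,3,5,6,7,8,9}→35  {3,4,5,6,7,8,9}→35
  8 left: {0,1,2,3,6,7,8,9}→28  {1,2,3,5,6,7,8,9}→56  {2,3,4,5,6,7,8,9}→70
  placing 0:c first → 126 extensions
  placing 4:a first → 84 extensions
total linear extensions = 210

210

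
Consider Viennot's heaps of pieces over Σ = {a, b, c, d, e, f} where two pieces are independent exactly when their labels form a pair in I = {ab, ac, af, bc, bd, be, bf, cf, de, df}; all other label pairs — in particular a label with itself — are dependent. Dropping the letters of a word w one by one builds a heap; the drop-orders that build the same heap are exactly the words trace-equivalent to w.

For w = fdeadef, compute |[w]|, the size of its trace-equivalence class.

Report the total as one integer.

9

piece 0:f — minimal
piece 1:d — minimal
piece 2:e rests on {0:f}
piece 3:a rests on {1:d, 2:e}
piece 4:d rests on {3:a}
piece 5:e rests on {3:a}
piece 6:f rests on {5:e}
minimal pieces: {0:f, 1:d}
ways to finish when only these pieces remain (= sum over removing one remaining piece with nothing left below it):
  1 left: {4}→1  {6}→1
  2 left: {4,6}→2  {5,6}→1
  3 left: {4,5,6}→3
  4 left: {3,4,5,6}→3
  5 left: {1,3,4,5,6}→3  {2,3,4,5,6}→3
  placing 0:f first → 6 extensions
  placing 1:d first → 3 extensions
total linear extensions = 9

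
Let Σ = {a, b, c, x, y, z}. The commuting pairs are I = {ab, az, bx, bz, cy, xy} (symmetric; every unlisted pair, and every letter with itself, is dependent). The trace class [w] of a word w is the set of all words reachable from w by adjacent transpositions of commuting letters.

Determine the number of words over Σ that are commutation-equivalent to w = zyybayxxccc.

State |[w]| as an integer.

21

piece 0:z — minimal
piece 1:y rests on {0:z}
piece 2:y rests on {1:y}
piece 3:b rests on {2:y}
piece 4:a rests on {2:y}
piece 5:y rests on {3:b, 4:a}
piece 6:x rests on {4:a}
piece 7:x rests on {6:x}
piece 8:c rests on {3:b, 7:x}
piece 9:c rests on {8:c}
piece 10:c rests on {9:c}
minimal pieces: {0:z}
ways to finish when only these pieces remain (= sum over removing one remaining piece with nothing left below it):
  1 left: {5}→1  {10}→1
  2 left: {5,10}→2  {9,10}→1
  3 left: {5,9,10}→3  {8,9,10}→1
  4 left: {5,8,9,10}→4  {7,8,9,10}→1
  5 left: {3,5,8,9,10}→4  {5,7,8,9,10}→5  {6,7,8,9,10}→1
  6 left: {3,5,7,8,9,10}→9  {5,6,7,8,9,10}→6
  7 left: {3,5,6,7,8,9,10}→15  {4,5,6,7,8,9,10}→6
  8 left: {3,4,5,6,7,8,9,10}→21
  9 left: {2,3,4,5,6,7,8,9,10}→21
  placing 0:z first → 21 extensions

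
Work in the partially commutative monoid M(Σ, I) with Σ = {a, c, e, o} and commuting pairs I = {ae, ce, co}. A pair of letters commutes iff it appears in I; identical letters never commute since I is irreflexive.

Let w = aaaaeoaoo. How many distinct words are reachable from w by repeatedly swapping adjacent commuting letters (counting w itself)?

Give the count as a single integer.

5

drop 0:a onto floor
drop 1:a onto {0:a}
drop 2:a onto {1:a}
drop 3:a onto {2:a}
drop 4:e onto floor
drop 5:o onto {3:a, 4:e}
drop 6:a onto {5:o}
drop 7:o onto {6:a}
drop 8:o onto {7:o}
ground layer = {0:a, 4:e}
drop-orders for the pieces not yet dropped (sum over which currently-grounded one goes next):
  1 to go: {8} 1
  2 to go: {7,8} 1
  3 to go: {6,7,8} 1
  4 to go: {5,6,7,8} 1
  5 to go: {3,5,6,7,8} 1  {4,5,6,7,8} 1
  6 to go: {2,3,5,6,7,8} 1  {3,4,5,6,7,8} 2
  7 to go: {1,2,3,5,6,7,8} 1  {2,3,4,5,6,7,8} 3
  if 0:a drops first: 4 orders
  if 4:e drops first: 1 orders
heap linearizations: 5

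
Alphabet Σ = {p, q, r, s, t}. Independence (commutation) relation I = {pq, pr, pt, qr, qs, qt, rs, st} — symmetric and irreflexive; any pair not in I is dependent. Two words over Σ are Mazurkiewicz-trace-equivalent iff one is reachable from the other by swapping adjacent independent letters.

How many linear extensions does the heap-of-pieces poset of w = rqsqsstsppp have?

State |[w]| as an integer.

1980

#0=r has no predecessor
#1=q has no predecessor
#2=s has no predecessor
#3=q depends on [1:q]
#4=s depends on [2:s]
#5=s depends on [4:s]
#6=t depends on [0:r]
#7=s depends on [5:s]
#8=p depends on [7:s]
#9=p depends on [8:p]
#10=p depends on [9:p]
sources: [0:r, 1:q, 2:s]
N(rest) = Σ N(rest − s) over sources s of rest; N(one piece) = 1:
  size 1 → [3]=1  [6]=1  [10]=1
  size 2 → [0,6]=1  [1,3]=1  [3,6]=2  [3,10]=2  [6,10]=2  [9,10]=1
  size 3 → [0,3,6]=3  [0,6,10]=3  [1,3,6]=3  [1,3,10]=3  [3,6,10]=6  [3,9,10]=3  [6,9,10]=3  [8,9,10]=1
  size 4 → [0,1,3,6]=6  [0,3,6,10]=12  [0,6,9,10]=6  [1,3,6,10]=12  [1,3,9,10]=6  [3,6,9,10]=12  [3,8,9,10]=4  [6,8,9,10]=4  [7,8,9,10]=1
  size 5 → [0,1,3,6,10]=30  [0,3,6,9,10]=30  [0,6,8,9,10]=10  [1,3,6,9,10]=30  [1,3,8,9,10]=10  [3,6,8,9,10]=20  [3,7,8,9,10]=5  [5,7,8,9,10]=1  [6,7,8,9,10]=5
  size 6 → [0,1,3,6,9,10]=90  [0,3,6,8,9,10]=60  [0,6,7,8,9,10]=15  [1,3,6,8,9,10]=60  [1,3,7,8,9,10]=15  [3,5,7,8,9,10]=6  [3,6,7,8,9,10]=30  [4,5,7,8,9,10]=1  [5,6,7,8,9,10]=6
  size 7 → [0,1,3,6,8,9,10]=210  [0,3,6,7,8,9,10]=105  [0,5,6,7,8,9,10]=21  [1,3,5,7,8,9,10]=21  [1,3,6,7,8,9,10]=105  [2,4,5,7,8,9,10]=1  [3,4,5,7,8,9,10]=7  [3,5,6,7,8,9,10]=42  [4,5,6,7,8,9,10]=7
  size 8 → [0,1,3,6,7,8,9,10]=420  [0,3,5,6,7,8,9,10]=168  [0,4,5,6,7,8,9,10]=28  [1,3,4,5,7,8,9,10]=28  [1,3,5,6,7,8,9,10]=168  [2,3,4,5,7,8,9,10]=8  [2,4,5,6,7,8,9,10]=8  [3,4,5,6,7,8,9,10]=56
  size 9 → [0,1,3,5,6,7,8,9,10]=756  [0,2,4,5,6,7,8,9,10]=36  [0,3,4,5,6,7,8,9,10]=252  [1,2,3,4,5,7,8,9,10]=36  [1,3,4,5,6,7,8,9,10]=252  [2,3,4,5,6,7,8,9,10]=72
  first=0(r) contributes 360
  first=1(q) contributes 360
  first=2(s) contributes 1260
|[w]| = 1980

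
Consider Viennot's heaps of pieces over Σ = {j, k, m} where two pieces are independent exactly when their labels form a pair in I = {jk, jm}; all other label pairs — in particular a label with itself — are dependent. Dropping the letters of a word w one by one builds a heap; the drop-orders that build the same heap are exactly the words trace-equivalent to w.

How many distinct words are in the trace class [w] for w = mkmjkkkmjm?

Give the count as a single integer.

45

#0=m has no predecessor
#1=k depends on [0:m]
#2=m depends on [1:k]
#3=j has no predecessor
#4=k depends on [2:m]
#5=k depends on [4:k]
#6=k depends on [5:k]
#7=m depends on [6:k]
#8=j depends on [3:j]
#9=m depends on [7:m]
sources: [0:m, 3:j]
N(rest) = Σ N(rest − s) over sources s of rest; N(one piece) = 1:
  size 1 → [8]=1  [9]=1
  size 2 → [3,8]=1  [7,9]=1  [8,9]=2
  size 3 → [3,8,9]=3  [6,7,9]=1  [7,8,9]=3
  size 4 → [3,7,8,9]=6  [5,6,7,9]=1  [6,7,8,9]=4
  size 5 → [3,6,7,8,9]=10  [4,5,6,7,9]=1  [5,6,7,8,9]=5
  size 6 → [2,4,5,6,7,9]=1  [3,5,6,7,8,9]=15  [4,5,6,7,8,9]=6
  size 7 → [1,2,4,5,6,7,9]=1  [2,4,5,6,7,8,9]=7  [3,4,5,6,7,8,9]=21
  size 8 → [0,1,2,4,5,6,7,9]=1  [1,2,4,5,6,7,8,9]=8  [2,3,4,5,6,7,8,9]=28
  first=0(m) contributes 36
  first=3(j) contributes 9
|[w]| = 45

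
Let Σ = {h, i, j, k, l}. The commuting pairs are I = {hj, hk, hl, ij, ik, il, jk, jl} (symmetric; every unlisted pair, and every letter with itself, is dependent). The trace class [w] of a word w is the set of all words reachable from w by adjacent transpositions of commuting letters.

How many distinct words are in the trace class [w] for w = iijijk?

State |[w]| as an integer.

60

0(i) covers ∅
1(i) covers 0:i
2(j) covers ∅
3(i) covers 1:i
4(j) covers 2:j
5(k) covers ∅
floor of heap: 0:i, 2:j, 5:k
completions by unplaced set U, small U first (add the entries for U minus each lowest piece of U):
  |U|=1: {3}:1  {4}:1  {5}:1
  |U|=2: {1,3}:1  {2,4}:1  {3,4}:2  {3,5}:2  {4,5}:2
  |U|=3: {0,1,3}:1  {1,3,4}:3  {1,3,5}:3  {2,3,4}:3  {2,4,5}:3  {3,4,5}:6
  |U|=4: {0,1,3,4}:4  {0,1,3,5}:4  {1,2,3,4}:6  {1,3,4,5}:12  {2,3,4,5}:12
  start at 0(i): 30
  start at 2(j): 20
  start at 5(k): 10
sum over floor = 60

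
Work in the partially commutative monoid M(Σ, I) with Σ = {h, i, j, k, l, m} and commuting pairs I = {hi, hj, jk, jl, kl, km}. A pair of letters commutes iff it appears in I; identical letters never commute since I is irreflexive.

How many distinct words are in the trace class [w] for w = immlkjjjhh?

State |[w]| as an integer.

0(i) covers ∅
1(m) covers 0:i
2(m) covers 1:m
3(l) covers 2:m
4(k) covers 0:i
5(j) covers 2:m
6(j) covers 5:j
7(j) covers 6:j
8(h) covers 3:l, 4:k
9(h) covers 8:h
floor of heap: 0:i
completions by unplaced set U, small U first (add the entries for U minus each lowest piece of U):
  |U|=1: {7}:1  {9}:1
  |U|=2: {6,7}:1  {7,9}:2  {8,9}:1
  |U|=3: {3,8,9}:1  {4,8,9}:1  {5,6,7}:1  {6,7,9}:3  {7,8,9}:3
  |U|=4: {3,4,8,9}:2  {3,7,8,9}:4  {4,7,8,9}:4  {5,6,7,9}:4  {6,7,8,9}:6
  |U|=5: {3,4,7,8,9}:10  {3,6,7,8,9}:10  {4,6,7,8,9}:10  {5,6,7,8,9}:10
  |U|=6: {3,4,6,7,8,9}:30  {3,5,6,7,8,9}:20  {4,5,6,7,8,9}:20
  |U|=7: {2,3,5,6,7,8,9}:20  {3,4,5,6,7,8,9}:70
  |U|=8: {1,2,3,5,6,7,8,9}:20  {2,3,4,5,6,7,8,9}:90
  start at 0(i): 110

110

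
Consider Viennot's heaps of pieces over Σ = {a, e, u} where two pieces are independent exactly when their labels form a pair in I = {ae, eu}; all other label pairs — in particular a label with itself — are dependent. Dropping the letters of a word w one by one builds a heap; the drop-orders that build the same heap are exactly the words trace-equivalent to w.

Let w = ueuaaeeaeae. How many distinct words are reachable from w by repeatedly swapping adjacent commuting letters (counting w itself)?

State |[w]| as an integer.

0(u) covers ∅
1(e) covers ∅
2(u) covers 0:u
3(a) covers 2:u
4(a) covers 3:a
5(e) covers 1:e
6(e) covers 5:e
7(a) covers 4:a
8(e) covers 6:e
9(a) covers 7:a
10(e) covers 8:e
floor of heap: 0:u, 1:e
completions by unplaced set U, small U first (add the entries for U minus each lowest piece of U):
  |U|=1: {9}:1  {10}:1
  |U|=2: {7,9}:1  {8,10}:1  {9,10}:2
  |U|=3: {4,7,9}:1  {6,8,10}:1  {7,9,10}:3  {8,9,10}:3
  |U|=4: {3,4,7,9}:1  {4,7,9,10}:4  {5,6,8,10}:1  {6,8,9,10}:4  {7,8,9,10}:6
  |U|=5: {1,5,6,8,10}:1  {2,3,4,7,9}:1  {3,4,7,9,10}:5  {4,7,8,9,10}:10  {5,6,8,9,10}:5  {6,7,8,9,10}:10
  |U|=6: {0,2,3,4,7,9}:1  {1,5,6,8,9,10}:6  {2,3,4,7,9,10}:6  {3,4,7,8,9,10}:15  {4,6,7,8,9,10}:20  {5,6,7,8,9,10}:15
  |U|=7: {0,2,3,4,7,9,10}:7  {1,5,6,7,8,9,10}:21  {2,3,4,7,8,9,10}:21  {3,4,6,7,8,9,10}:35  {4,5,6,7,8,9,10}:35
  |U|=8: {0,2,3,4,7,8,9,10}:28  {1,4,5,6,7,8,9,10}:56  {2,3,4,6,7,8,9,10}:56  {3,4,5,6,7,8,9,10}:70
  |U|=9: {0,2,3,4,6,7,8,9,10}:84  {1,3,4,5,6,7,8,9,10}:126  {2,3,4,5,6,7,8,9,10}:126
  start at 0(u): 252
  start at 1(e): 210
sum over floor = 462

462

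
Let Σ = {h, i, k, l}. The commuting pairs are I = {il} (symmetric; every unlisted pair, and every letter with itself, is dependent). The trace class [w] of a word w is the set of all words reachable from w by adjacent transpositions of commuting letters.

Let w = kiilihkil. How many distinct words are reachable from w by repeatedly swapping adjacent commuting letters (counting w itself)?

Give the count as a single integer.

8

drop 0:k onto floor
drop 1:i onto {0:k}
drop 2:i onto {1:i}
drop 3:l onto {0:k}
drop 4:i onto {2:i}
drop 5:h onto {3:l, 4:i}
drop 6:k onto {5:h}
drop 7:i onto {6:k}
drop 8:l onto {6:k}
ground layer = {0:k}
drop-orders for the pieces not yet dropped (sum over which currently-grounded one goes next):
  1 to go: {7} 1  {8} 1
  2 to go: {7,8} 2
  3 to go: {6,7,8} 2
  4 to go: {5,6,7,8} 2
  5 to go: {3,5,6,7,8} 2  {4,5,6,7,8} 2
  6 to go: {2,4,5,6,7,8} 2  {3,4,5,6,7,8} 4
  7 to go: {1,2,4,5,6,7,8} 2  {2,3,4,5,6,7,8} 6
  if 0:k drops first: 8 orders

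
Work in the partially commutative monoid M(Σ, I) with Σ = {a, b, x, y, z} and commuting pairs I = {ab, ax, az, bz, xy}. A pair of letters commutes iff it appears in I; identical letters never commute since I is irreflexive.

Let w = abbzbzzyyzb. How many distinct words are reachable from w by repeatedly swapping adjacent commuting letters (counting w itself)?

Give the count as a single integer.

drop 0:a onto floor
drop 1:b onto floor
drop 2:b onto {1:b}
drop 3:z onto floor
drop 4:b onto {2:b}
drop 5:z onto {3:z}
drop 6:z onto {5:z}
drop 7:y onto {0:a, 4:b, 6:z}
drop 8:y onto {7:y}
drop 9:z onto {8:y}
drop 10:b onto {8:y}
ground layer = {0:a, 1:b, 3:z}
drop-orders for the pieces not yet dropped (sum over which currently-grounded one goes next):
  1 to go: {9} 1  {10} 1
  2 to go: {9,10} 2
  3 to go: {8,9,10} 2
  4 to go: {7,8,9,10} 2
  5 to go: {0,7,8,9,10} 2  {4,7,8,9,10} 2  {6,7,8,9,10} 2
  6 to go: {0,4,7,8,9,10} 4  {0,6,7,8,9,10} 4  {2,4,7,8,9,10} 2  {4,6,7,8,9,10} 4  {5,6,7,8,9,10} 2
  7 to go: {0,2,4,7,8,9,10} 6  {0,4,6,7,8,9,10} 12  {0,5,6,7,8,9,10} 6  {1,2,4,7,8,9,10} 2  {2,4,6,7,8,9,10} 6  {3,5,6,7,8,9,10} 2  {4,5,6,7,8,9,10} 6
  8 to go: {0,1,2,4,7,8,9,10} 8  {0,2,4,6,7,8,9,10} 24  {0,3,5,6,7,8,9,10} 8  {0,4,5,6,7,8,9,10} 24  {1,2,4,6,7,8,9,10} 8  {2,4,5,6,7,8,9,10} 12  {3,4,5,6,7,8,9,10} 8
  9 to go: {0,1,2,4,6,7,8,9,10} 40  {0,2,4,5,6,7,8,9,10} 60  {0,3,4,5,6,7,8,9,10} 40  {1,2,4,5,6,7,8,9,10} 20  {2,3,4,5,6,7,8,9,10} 20
  if 0:a drops first: 40 orders
  if 1:b drops first: 120 orders
  if 3:z drops first: 120 orders
heap linearizations: 280

280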